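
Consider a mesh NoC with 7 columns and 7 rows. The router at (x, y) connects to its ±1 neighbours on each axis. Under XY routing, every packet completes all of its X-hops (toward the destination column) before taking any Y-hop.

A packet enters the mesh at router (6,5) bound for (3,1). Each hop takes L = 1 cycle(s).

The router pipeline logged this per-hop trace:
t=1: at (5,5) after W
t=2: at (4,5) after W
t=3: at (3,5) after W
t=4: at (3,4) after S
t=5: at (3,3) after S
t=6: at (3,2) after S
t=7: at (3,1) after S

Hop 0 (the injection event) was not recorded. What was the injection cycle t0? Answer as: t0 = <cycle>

t0 = 0

Hop 1 reached at cycle 1; hop k is at t0 + k·L.
t0 = cyc[1] − L = 1 − 1 = 0.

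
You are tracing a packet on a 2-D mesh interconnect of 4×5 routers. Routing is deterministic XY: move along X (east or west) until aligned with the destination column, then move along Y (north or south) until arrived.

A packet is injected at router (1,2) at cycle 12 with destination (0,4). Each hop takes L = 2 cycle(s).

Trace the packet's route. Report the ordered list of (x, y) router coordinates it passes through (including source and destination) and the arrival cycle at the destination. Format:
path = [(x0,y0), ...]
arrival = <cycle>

hop 0: (1,2) @ cyc 12
hop 1: (0,2) @ cyc 14  [W]
hop 2: (0,3) @ cyc 16  [N]
hop 3: (0,4) @ cyc 18  [N]

path = [(1,2), (0,2), (0,3), (0,4)]
arrival = 18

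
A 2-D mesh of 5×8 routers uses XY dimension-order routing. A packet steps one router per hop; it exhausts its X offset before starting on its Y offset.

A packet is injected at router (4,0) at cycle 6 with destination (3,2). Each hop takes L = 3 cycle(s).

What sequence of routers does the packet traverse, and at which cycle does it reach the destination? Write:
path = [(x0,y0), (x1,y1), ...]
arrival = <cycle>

src (4,0)  cyc=6
W→(3,0)  cyc=9
N→(3,1)  cyc=12
N→(3,2)  cyc=15

path = [(4,0), (3,0), (3,1), (3,2)]
arrival = 15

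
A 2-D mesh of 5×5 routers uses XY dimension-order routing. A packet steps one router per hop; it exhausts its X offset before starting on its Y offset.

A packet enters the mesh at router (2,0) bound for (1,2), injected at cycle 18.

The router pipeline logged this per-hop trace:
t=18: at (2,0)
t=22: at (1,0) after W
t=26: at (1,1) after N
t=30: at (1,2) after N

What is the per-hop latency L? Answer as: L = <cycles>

From hop 0 (18) to hop 1 (22): +4 cycles.
Per-hop latency L = Δcyc = 4.

L = 4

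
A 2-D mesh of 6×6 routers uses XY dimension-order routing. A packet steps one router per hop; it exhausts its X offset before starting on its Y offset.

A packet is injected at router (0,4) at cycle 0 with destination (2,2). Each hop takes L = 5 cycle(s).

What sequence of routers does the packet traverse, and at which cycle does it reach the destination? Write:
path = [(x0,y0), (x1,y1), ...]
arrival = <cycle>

t=0: at (0,4)
t=5: at (1,4) after E
t=10: at (2,4) after E
t=15: at (2,3) after S
t=20: at (2,2) after S

path = [(0,4), (1,4), (2,4), (2,3), (2,2)]
arrival = 20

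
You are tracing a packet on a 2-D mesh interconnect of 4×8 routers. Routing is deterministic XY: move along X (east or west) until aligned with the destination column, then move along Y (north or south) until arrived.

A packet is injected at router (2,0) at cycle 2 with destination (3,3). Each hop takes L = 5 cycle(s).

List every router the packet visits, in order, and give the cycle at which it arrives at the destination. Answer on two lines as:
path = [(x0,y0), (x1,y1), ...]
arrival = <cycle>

hop 0: (2,0) @ cyc 2
hop 1: (3,0) @ cyc 7  [E]
hop 2: (3,1) @ cyc 12  [N]
hop 3: (3,2) @ cyc 17  [N]
hop 4: (3,3) @ cyc 22  [N]

path = [(2,0), (3,0), (3,1), (3,2), (3,3)]
arrival = 22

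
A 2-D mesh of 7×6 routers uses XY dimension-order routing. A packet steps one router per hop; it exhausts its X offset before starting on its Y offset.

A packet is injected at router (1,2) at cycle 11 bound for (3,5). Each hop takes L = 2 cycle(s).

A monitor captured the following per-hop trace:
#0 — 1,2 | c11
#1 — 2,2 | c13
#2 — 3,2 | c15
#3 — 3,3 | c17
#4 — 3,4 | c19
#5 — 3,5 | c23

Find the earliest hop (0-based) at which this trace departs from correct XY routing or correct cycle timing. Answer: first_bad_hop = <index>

first_bad_hop = 5

check 1→ d=(1,0) cyc+2: ok
check 2→ d=(1,0) cyc+2: ok
check 3→ d=(0,1) cyc+2: ok
check 4→ d=(0,1) cyc+2: ok
check 5→ d=(0,1) cyc+4: BAD: Δcyc=4≠L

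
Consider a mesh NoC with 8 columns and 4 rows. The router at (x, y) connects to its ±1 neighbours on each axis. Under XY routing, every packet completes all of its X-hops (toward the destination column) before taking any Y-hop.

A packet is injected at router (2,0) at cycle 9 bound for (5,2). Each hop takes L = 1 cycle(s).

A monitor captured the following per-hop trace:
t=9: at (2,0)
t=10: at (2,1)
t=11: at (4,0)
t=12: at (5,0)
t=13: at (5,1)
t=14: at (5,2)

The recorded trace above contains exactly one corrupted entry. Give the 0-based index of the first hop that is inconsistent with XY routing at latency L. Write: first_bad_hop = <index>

check 1→ d=(0,1) cyc+1: BAD: Y-move but x=2≠5

first_bad_hop = 1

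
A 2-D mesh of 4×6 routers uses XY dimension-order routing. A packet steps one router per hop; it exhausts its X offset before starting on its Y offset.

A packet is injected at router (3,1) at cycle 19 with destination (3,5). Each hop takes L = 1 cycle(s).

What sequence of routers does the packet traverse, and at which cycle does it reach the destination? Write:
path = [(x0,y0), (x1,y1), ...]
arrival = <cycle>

path = [(3,1), (3,2), (3,3), (3,4), (3,5)]
arrival = 23

src (3,1)  cyc=19
N→(3,2)  cyc=20
N→(3,3)  cyc=21
N→(3,4)  cyc=22
N→(3,5)  cyc=23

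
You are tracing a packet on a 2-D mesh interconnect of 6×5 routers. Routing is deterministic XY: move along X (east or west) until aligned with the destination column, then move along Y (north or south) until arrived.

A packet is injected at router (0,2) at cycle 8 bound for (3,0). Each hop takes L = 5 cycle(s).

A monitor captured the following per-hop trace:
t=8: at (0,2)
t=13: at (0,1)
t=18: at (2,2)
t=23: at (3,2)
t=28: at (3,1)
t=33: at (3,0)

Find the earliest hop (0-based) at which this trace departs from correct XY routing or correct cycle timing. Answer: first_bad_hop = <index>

first_bad_hop = 1

check 1→ d=(0,-1) cyc+5: BAD: Y-move but x=0≠3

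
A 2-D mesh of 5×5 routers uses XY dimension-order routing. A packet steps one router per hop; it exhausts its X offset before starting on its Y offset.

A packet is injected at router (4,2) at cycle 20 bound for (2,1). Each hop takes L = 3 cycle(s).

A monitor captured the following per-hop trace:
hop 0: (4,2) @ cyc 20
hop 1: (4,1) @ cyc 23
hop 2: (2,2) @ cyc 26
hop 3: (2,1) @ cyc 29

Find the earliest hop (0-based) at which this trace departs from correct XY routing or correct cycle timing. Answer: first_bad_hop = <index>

  1: Δx=+0 Δy=-1 Δt=3 [BAD: Y-move but x=4≠2]

first_bad_hop = 1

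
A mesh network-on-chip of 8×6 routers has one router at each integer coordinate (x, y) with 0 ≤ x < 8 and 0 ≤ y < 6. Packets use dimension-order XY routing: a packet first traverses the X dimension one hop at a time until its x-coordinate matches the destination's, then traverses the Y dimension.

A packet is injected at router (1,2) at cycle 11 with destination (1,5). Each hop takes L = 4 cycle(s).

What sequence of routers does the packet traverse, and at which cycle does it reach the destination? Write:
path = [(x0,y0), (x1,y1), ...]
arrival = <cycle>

[0] x=1 y=2 t=11
[1] x=1 y=3 t=15 →N
[2] x=1 y=4 t=19 →N
[3] x=1 y=5 t=23 →N

path = [(1,2), (1,3), (1,4), (1,5)]
arrival = 23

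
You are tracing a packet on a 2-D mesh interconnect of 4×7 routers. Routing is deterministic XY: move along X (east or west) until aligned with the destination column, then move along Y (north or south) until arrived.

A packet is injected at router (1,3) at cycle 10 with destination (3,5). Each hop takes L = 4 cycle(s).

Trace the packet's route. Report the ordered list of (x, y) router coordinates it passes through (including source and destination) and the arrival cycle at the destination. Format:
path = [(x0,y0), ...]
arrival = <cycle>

path = [(1,3), (2,3), (3,3), (3,4), (3,5)]
arrival = 26

hop 0: (1,3) @ cyc 10
hop 1: (2,3) @ cyc 14  [E]
hop 2: (3,3) @ cyc 18  [E]
hop 3: (3,4) @ cyc 22  [N]
hop 4: (3,5) @ cyc 26  [N]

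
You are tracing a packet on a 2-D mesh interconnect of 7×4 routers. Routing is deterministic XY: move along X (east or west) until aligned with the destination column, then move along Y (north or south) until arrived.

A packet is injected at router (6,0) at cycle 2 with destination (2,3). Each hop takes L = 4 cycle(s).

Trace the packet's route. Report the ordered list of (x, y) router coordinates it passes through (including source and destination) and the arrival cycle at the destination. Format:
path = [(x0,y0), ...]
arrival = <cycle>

path = [(6,0), (5,0), (4,0), (3,0), (2,0), (2,1), (2,2), (2,3)]
arrival = 30

t=2: at (6,0)
t=6: at (5,0) after W
t=10: at (4,0) after W
t=14: at (3,0) after W
t=18: at (2,0) after W
t=22: at (2,1) after N
t=26: at (2,2) after N
t=30: at (2,3) after N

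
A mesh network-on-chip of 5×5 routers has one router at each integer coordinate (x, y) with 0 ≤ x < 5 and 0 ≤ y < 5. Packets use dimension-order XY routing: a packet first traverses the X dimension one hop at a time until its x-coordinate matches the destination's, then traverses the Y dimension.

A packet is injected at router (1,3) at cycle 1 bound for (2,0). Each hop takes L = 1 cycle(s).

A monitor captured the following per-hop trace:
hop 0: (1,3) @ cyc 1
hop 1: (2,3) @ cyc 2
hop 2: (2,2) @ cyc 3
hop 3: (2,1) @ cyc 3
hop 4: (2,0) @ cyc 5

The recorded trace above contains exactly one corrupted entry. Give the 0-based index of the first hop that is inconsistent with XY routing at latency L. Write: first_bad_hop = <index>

first_bad_hop = 3

[1] (+1,+0) / 1c ⇒ ok
[2] (+0,-1) / 1c ⇒ ok
[3] (+0,-1) / 0c ⇒ BAD: Δcyc=0≠L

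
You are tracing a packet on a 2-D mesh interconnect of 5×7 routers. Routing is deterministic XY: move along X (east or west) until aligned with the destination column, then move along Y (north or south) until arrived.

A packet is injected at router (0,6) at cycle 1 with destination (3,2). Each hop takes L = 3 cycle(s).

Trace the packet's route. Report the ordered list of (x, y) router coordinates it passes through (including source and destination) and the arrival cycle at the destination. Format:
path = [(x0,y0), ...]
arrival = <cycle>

#0 — 0,6 | c1
#1 — 1,6 | c4 | E
#2 — 2,6 | c7 | E
#3 — 3,6 | c10 | E
#4 — 3,5 | c13 | S
#5 — 3,4 | c16 | S
#6 — 3,3 | c19 | S
#7 — 3,2 | c22 | S

path = [(0,6), (1,6), (2,6), (3,6), (3,5), (3,4), (3,3), (3,2)]
arrival = 22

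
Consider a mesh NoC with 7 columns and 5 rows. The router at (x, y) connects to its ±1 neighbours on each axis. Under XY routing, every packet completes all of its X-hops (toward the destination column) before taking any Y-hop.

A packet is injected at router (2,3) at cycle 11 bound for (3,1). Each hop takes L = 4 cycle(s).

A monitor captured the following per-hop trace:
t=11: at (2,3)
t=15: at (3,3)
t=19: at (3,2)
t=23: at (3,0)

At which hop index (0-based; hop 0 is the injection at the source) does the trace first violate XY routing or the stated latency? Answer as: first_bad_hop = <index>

[1] (+1,+0) / 4c ⇒ ok
[2] (+0,-1) / 4c ⇒ ok
[3] (+0,-2) / 4c ⇒ BAD: non-unit step

first_bad_hop = 3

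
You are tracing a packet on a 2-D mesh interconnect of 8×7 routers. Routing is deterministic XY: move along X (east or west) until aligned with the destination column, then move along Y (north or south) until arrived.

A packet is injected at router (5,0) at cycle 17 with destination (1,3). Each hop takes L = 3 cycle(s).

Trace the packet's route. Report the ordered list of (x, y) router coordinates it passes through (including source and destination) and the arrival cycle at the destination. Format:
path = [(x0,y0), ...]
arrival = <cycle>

path = [(5,0), (4,0), (3,0), (2,0), (1,0), (1,1), (1,2), (1,3)]
arrival = 38

#0 — 5,0 | c17
#1 — 4,0 | c20 | W
#2 — 3,0 | c23 | W
#3 — 2,0 | c26 | W
#4 — 1,0 | c29 | W
#5 — 1,1 | c32 | N
#6 — 1,2 | c35 | N
#7 — 1,3 | c38 | N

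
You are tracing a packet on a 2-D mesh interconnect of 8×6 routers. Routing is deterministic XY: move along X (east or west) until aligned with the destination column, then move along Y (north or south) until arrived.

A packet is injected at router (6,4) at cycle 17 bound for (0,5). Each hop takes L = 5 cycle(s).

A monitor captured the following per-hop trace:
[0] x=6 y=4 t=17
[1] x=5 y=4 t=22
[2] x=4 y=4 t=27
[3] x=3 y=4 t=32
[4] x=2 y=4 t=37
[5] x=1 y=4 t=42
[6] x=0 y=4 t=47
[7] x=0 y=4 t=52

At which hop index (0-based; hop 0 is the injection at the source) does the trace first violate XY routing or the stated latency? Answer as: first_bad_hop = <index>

first_bad_hop = 7

[1] (-1,+0) / 5c ⇒ ok
[2] (-1,+0) / 5c ⇒ ok
[3] (-1,+0) / 5c ⇒ ok
[4] (-1,+0) / 5c ⇒ ok
[5] (-1,+0) / 5c ⇒ ok
[6] (-1,+0) / 5c ⇒ ok
[7] (+0,+0) / 5c ⇒ BAD: non-unit step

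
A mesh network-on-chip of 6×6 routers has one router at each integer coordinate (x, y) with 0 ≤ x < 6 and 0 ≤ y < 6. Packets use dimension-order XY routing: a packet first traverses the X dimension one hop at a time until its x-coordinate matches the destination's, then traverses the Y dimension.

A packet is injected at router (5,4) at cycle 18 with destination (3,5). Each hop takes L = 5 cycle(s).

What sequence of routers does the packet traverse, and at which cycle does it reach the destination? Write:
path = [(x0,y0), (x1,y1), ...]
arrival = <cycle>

path = [(5,4), (4,4), (3,4), (3,5)]
arrival = 33

#0 — 5,4 | c18
#1 — 4,4 | c23 | W
#2 — 3,4 | c28 | W
#3 — 3,5 | c33 | N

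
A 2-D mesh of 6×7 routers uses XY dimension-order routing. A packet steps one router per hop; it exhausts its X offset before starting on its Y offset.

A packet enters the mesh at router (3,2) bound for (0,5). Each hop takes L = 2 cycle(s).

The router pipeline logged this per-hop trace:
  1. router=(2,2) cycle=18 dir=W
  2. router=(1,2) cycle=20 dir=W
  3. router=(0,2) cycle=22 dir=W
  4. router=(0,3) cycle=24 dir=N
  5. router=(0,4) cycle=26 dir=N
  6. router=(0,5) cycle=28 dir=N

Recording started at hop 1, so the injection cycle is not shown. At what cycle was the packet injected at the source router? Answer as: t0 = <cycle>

Hop 1 reached at cycle 18; hop k is at t0 + k·L.
Subtract one hop: t0 = 18 − 2 = 16.

t0 = 16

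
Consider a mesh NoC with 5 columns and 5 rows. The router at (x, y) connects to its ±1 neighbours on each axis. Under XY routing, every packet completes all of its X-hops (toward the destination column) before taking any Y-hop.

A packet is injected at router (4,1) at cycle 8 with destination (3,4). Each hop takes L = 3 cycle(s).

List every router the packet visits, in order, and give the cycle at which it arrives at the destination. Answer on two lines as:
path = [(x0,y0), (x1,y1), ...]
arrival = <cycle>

hop 0: (4,1) @ cyc 8
hop 1: (3,1) @ cyc 11  [W]
hop 2: (3,2) @ cyc 14  [N]
hop 3: (3,3) @ cyc 17  [N]
hop 4: (3,4) @ cyc 20  [N]

path = [(4,1), (3,1), (3,2), (3,3), (3,4)]
arrival = 20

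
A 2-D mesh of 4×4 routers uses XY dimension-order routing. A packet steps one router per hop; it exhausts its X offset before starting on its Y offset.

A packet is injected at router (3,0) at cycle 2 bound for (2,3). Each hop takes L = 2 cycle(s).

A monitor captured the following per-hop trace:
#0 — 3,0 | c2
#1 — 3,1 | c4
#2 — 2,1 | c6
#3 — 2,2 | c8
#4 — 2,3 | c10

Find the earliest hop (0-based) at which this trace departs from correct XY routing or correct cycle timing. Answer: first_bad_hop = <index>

hop 1: step (+0,+1), +2 cyc — BAD: Y-move but x=3≠2

first_bad_hop = 1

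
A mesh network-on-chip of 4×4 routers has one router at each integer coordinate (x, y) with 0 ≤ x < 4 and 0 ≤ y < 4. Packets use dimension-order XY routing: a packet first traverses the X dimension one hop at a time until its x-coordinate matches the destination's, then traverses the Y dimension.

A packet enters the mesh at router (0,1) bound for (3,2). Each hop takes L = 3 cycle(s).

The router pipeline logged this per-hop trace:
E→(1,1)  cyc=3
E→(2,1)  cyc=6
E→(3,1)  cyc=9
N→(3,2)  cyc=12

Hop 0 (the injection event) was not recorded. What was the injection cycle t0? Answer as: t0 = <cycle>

At hop 1 the cycle is 3; in general cyc_k = t0 + kL.
Therefore t0 = 3 − L = 0.

t0 = 0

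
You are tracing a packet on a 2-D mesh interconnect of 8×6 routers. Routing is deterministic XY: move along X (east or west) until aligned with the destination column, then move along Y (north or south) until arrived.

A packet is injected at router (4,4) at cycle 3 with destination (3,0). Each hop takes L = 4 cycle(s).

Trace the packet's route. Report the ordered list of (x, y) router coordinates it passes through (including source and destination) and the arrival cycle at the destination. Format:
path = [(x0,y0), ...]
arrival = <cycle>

path = [(4,4), (3,4), (3,3), (3,2), (3,1), (3,0)]
arrival = 23

t=3: at (4,4)
t=7: at (3,4) after W
t=11: at (3,3) after S
t=15: at (3,2) after S
t=19: at (3,1) after S
t=23: at (3,0) after S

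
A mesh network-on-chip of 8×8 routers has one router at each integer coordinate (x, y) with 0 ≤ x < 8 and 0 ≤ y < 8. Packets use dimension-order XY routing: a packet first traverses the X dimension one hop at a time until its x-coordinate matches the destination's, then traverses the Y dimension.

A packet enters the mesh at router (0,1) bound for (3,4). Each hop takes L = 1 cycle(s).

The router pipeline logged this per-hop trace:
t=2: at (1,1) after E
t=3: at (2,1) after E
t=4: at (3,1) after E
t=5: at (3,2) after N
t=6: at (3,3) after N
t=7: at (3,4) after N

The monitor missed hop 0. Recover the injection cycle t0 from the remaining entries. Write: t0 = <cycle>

t0 = 1

The first recorded entry is hop 1 at cycle 2.
t0 = cyc[1] − L = 2 − 1 = 1.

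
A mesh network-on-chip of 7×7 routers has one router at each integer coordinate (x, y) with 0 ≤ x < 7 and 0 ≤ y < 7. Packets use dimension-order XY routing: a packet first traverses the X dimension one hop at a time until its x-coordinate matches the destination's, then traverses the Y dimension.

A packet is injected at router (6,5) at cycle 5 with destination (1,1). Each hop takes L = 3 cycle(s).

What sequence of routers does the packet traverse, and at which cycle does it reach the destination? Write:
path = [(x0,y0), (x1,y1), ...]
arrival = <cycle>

[0] x=6 y=5 t=5
[1] x=5 y=5 t=8 →W
[2] x=4 y=5 t=11 →W
[3] x=3 y=5 t=14 →W
[4] x=2 y=5 t=17 →W
[5] x=1 y=5 t=20 →W
[6] x=1 y=4 t=23 →S
[7] x=1 y=3 t=26 →S
[8] x=1 y=2 t=29 →S
[9] x=1 y=1 t=32 →S

path = [(6,5), (5,5), (4,5), (3,5), (2,5), (1,5), (1,4), (1,3), (1,2), (1,1)]
arrival = 32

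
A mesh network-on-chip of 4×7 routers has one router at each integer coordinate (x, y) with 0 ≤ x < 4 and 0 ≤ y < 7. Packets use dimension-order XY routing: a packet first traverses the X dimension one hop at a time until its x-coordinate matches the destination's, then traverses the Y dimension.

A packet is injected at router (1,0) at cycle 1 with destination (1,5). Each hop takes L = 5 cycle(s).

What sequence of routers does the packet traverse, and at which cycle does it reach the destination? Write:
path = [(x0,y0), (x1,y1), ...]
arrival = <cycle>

path = [(1,0), (1,1), (1,2), (1,3), (1,4), (1,5)]
arrival = 26

t=1: at (1,0)
t=6: at (1,1) after N
t=11: at (1,2) after N
t=16: at (1,3) after N
t=21: at (1,4) after N
t=26: at (1,5) after N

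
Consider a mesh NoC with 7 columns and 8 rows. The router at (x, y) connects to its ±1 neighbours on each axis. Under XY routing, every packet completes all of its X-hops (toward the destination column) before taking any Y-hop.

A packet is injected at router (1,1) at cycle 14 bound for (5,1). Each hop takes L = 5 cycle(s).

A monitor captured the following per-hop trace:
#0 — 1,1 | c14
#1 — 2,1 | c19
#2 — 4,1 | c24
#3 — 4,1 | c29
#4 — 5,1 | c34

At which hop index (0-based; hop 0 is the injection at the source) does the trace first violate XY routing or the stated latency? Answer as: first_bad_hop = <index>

  1: Δx=+1 Δy=+0 Δt=5 [ok]
  2: Δx=+2 Δy=+0 Δt=5 [BAD: non-unit step]

first_bad_hop = 2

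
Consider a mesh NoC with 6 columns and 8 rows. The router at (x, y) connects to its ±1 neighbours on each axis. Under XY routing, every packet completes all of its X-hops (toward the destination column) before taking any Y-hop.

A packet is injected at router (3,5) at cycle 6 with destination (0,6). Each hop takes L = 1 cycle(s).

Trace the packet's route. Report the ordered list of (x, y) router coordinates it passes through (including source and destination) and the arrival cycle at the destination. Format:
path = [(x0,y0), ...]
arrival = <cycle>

path = [(3,5), (2,5), (1,5), (0,5), (0,6)]
arrival = 10

[0] x=3 y=5 t=6
[1] x=2 y=5 t=7 →W
[2] x=1 y=5 t=8 →W
[3] x=0 y=5 t=9 →W
[4] x=0 y=6 t=10 →N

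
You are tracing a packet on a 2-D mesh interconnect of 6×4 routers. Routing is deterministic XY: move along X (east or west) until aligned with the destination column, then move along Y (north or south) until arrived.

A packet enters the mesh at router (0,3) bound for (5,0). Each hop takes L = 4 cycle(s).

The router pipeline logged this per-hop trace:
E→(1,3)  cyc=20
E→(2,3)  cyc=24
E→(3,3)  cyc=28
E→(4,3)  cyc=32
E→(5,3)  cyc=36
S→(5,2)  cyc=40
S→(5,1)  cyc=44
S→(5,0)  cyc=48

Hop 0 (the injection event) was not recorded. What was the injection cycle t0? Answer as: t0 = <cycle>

t0 = 16

At hop 1 the cycle is 20; in general cyc_k = t0 + kL.
So t0 = 20 − 1·4 = 16.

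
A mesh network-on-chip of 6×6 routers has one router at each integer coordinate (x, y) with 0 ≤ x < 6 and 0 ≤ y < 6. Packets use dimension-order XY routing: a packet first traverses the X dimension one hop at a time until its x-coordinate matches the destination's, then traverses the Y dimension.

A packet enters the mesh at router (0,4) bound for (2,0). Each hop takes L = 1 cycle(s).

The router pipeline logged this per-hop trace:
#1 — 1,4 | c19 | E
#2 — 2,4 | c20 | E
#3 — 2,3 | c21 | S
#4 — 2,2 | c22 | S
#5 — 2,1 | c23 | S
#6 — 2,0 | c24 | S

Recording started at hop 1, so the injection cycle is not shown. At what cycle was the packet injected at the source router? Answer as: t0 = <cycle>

Hop 1 reached at cycle 19; hop k is at t0 + k·L.
Therefore t0 = 19 − L = 18.

t0 = 18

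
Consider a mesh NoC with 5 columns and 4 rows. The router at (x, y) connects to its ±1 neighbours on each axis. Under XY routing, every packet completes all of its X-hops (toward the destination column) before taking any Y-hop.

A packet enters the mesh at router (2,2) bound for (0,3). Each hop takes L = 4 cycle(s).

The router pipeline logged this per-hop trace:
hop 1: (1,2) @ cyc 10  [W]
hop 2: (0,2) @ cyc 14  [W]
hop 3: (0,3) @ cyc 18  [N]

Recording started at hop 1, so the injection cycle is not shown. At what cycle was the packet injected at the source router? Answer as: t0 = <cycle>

t0 = 6

cyc[1] = 10 and cyc[k] = t0 + k·L for every k.
Therefore t0 = 10 − L = 6.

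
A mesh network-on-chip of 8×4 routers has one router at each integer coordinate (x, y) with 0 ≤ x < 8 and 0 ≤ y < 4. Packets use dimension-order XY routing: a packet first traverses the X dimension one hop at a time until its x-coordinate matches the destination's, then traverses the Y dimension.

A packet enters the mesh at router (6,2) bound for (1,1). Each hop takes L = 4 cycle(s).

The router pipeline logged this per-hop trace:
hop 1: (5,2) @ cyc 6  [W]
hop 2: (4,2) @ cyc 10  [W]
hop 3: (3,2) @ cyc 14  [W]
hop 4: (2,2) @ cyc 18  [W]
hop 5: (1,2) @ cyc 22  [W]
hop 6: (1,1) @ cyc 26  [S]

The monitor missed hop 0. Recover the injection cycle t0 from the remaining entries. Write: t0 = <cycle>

Hop 1 reached at cycle 6; hop k is at t0 + k·L.
Subtract one hop: t0 = 6 − 4 = 2.

t0 = 2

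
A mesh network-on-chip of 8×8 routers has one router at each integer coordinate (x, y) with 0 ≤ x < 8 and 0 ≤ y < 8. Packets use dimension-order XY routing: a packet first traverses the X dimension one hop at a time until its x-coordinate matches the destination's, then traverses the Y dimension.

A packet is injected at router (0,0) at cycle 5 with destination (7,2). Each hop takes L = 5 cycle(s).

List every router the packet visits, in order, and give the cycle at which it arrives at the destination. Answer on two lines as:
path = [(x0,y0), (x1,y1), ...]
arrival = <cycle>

path = [(0,0), (1,0), (2,0), (3,0), (4,0), (5,0), (6,0), (7,0), (7,1), (7,2)]
arrival = 50

hop 0: (0,0) @ cyc 5
hop 1: (1,0) @ cyc 10  [E]
hop 2: (2,0) @ cyc 15  [E]
hop 3: (3,0) @ cyc 20  [E]
hop 4: (4,0) @ cyc 25  [E]
hop 5: (5,0) @ cyc 30  [E]
hop 6: (6,0) @ cyc 35  [E]
hop 7: (7,0) @ cyc 40  [E]
hop 8: (7,1) @ cyc 45  [N]
hop 9: (7,2) @ cyc 50  [N]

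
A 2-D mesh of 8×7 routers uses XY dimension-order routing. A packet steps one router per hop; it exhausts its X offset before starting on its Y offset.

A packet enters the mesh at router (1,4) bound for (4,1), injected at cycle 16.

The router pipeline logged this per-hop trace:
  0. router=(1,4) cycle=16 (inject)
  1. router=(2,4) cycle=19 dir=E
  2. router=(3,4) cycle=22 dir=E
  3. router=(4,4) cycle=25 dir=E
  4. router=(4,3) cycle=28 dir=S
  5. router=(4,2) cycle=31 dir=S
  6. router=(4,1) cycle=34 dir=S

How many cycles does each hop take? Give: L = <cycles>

L = 3

Between hops 0 and 1 the cycle counter advances 19 − 16 = 3.
One hop costs L cycles, so L = 3.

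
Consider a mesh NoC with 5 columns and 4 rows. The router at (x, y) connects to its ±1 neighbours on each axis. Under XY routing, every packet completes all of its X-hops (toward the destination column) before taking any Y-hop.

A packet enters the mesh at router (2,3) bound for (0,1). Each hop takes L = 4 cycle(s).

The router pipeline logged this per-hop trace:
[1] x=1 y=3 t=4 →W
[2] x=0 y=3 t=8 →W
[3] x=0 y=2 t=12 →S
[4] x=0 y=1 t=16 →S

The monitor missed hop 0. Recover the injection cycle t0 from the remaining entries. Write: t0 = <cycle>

cyc[1] = 4 and cyc[k] = t0 + k·L for every k.
t0 = cyc[1] − L = 4 − 4 = 0.

t0 = 0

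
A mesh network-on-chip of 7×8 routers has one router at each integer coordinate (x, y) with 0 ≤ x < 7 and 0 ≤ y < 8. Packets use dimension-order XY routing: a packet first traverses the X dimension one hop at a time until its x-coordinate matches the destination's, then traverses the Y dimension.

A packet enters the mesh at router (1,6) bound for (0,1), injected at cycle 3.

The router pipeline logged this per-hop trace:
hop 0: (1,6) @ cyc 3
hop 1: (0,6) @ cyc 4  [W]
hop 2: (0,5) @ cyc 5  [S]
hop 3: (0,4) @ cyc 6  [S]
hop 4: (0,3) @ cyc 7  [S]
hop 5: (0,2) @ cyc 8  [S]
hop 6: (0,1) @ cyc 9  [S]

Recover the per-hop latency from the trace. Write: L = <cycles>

Δcyc across hop 0→1: 4 − 3 = 1.
One hop costs L cycles, so L = 1.

L = 1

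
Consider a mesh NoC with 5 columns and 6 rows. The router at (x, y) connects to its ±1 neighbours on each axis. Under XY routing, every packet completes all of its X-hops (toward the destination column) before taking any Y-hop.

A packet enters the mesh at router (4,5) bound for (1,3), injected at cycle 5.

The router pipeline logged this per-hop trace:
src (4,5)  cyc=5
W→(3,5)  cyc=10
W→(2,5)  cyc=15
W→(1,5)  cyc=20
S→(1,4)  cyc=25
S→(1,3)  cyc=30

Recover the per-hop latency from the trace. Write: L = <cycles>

Between hops 0 and 1 the cycle counter advances 10 − 5 = 5.
Per-hop latency L = Δcyc = 5.

L = 5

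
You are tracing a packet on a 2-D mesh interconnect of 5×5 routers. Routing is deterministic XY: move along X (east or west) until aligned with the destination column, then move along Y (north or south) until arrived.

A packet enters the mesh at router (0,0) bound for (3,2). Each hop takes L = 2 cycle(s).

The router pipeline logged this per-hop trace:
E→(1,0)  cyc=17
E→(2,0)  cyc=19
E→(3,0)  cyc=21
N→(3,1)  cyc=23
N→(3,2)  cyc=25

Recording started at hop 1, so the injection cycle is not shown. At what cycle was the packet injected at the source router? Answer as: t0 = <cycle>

t0 = 15

The first recorded entry is hop 1 at cycle 17.
Therefore t0 = 17 − L = 15.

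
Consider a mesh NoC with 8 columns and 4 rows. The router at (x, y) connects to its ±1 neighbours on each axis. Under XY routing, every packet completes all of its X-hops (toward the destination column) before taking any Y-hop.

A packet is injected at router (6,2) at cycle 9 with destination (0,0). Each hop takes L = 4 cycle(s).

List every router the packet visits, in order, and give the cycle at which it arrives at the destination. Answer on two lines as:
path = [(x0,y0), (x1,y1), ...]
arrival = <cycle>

hop 0: (6,2) @ cyc 9
hop 1: (5,2) @ cyc 13  [W]
hop 2: (4,2) @ cyc 17  [W]
hop 3: (3,2) @ cyc 21  [W]
hop 4: (2,2) @ cyc 25  [W]
hop 5: (1,2) @ cyc 29  [W]
hop 6: (0,2) @ cyc 33  [W]
hop 7: (0,1) @ cyc 37  [S]
hop 8: (0,0) @ cyc 41  [S]

path = [(6,2), (5,2), (4,2), (3,2), (2,2), (1,2), (0,2), (0,1), (0,0)]
arrival = 41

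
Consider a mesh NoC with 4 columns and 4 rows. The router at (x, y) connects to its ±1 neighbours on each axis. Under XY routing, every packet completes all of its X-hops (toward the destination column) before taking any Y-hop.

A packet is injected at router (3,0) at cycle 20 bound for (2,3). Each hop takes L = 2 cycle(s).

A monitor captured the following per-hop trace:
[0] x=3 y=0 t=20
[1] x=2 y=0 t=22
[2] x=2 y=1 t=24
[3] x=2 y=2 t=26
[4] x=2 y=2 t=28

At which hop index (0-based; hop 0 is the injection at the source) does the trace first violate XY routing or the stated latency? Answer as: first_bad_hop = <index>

first_bad_hop = 4

hop 1: step (-1,+0), +2 cyc — ok
hop 2: step (+0,+1), +2 cyc — ok
hop 3: step (+0,+1), +2 cyc — ok
hop 4: step (+0,+0), +2 cyc — BAD: non-unit step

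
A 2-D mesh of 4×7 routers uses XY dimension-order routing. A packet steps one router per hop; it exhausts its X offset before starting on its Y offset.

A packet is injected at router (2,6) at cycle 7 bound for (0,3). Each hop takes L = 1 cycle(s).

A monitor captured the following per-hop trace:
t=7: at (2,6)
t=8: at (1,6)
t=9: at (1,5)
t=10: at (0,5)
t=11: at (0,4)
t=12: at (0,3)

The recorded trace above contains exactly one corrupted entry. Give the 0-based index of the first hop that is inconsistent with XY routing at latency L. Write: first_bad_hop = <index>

check 1→ d=(-1,0) cyc+1: ok
check 2→ d=(0,-1) cyc+1: BAD: Y-move but x=1≠0

first_bad_hop = 2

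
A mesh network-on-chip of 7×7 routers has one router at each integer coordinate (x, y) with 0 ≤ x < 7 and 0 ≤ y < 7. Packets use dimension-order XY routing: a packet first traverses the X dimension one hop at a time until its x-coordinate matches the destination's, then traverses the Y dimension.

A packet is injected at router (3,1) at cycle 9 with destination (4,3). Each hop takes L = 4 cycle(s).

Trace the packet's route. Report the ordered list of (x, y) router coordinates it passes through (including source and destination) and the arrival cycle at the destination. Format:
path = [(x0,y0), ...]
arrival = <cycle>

path = [(3,1), (4,1), (4,2), (4,3)]
arrival = 21

hop 0: (3,1) @ cyc 9
hop 1: (4,1) @ cyc 13  [E]
hop 2: (4,2) @ cyc 17  [N]
hop 3: (4,3) @ cyc 21  [N]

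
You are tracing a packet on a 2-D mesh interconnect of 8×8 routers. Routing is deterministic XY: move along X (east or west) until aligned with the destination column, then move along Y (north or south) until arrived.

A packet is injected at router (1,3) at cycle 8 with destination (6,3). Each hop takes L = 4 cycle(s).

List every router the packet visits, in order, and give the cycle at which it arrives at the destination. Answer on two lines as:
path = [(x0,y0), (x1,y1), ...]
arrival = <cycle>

path = [(1,3), (2,3), (3,3), (4,3), (5,3), (6,3)]
arrival = 28

src (1,3)  cyc=8
E→(2,3)  cyc=12
E→(3,3)  cyc=16
E→(4,3)  cyc=20
E→(5,3)  cyc=24
E→(6,3)  cyc=28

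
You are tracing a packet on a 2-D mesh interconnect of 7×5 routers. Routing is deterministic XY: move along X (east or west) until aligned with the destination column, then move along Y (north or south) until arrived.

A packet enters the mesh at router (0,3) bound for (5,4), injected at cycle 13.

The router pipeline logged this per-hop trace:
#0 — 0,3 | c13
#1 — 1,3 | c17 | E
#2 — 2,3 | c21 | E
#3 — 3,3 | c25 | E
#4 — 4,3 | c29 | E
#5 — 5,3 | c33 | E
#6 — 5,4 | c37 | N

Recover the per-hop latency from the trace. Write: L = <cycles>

Δcyc across hop 0→1: 17 − 13 = 4.
Each hop adds L, hence L = 4.

L = 4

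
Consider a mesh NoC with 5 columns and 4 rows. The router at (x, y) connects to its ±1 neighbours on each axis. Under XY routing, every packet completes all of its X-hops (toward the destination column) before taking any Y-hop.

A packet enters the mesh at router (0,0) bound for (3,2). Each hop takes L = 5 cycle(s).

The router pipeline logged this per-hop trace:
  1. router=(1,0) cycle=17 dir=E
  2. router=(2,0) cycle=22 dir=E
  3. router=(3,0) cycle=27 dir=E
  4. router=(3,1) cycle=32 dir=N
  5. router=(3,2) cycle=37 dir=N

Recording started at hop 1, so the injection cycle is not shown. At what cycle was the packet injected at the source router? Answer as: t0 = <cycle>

t0 = 12

Hop 1 reached at cycle 17; hop k is at t0 + k·L.
So t0 = 17 − 1·5 = 12.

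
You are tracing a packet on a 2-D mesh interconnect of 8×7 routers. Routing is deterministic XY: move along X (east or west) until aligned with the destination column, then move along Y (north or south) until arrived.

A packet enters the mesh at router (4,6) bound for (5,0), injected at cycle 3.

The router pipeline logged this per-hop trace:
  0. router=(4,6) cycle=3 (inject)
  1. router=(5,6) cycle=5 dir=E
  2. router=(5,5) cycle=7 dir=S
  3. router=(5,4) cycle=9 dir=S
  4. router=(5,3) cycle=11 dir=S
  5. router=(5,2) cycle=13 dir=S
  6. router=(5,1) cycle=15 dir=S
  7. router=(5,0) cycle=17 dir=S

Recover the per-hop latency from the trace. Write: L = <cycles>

L = 2

Δcyc across hop 0→1: 5 − 3 = 2.
That increment is L by definition: L = 2.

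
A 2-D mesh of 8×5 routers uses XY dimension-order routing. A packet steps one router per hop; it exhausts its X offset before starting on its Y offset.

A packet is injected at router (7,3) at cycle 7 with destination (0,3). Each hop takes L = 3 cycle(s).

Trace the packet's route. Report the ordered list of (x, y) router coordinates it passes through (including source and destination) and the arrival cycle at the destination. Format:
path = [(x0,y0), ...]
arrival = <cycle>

  0. router=(7,3) cycle=7 (inject)
  1. router=(6,3) cycle=10 dir=W
  2. router=(5,3) cycle=13 dir=W
  3. router=(4,3) cycle=16 dir=W
  4. router=(3,3) cycle=19 dir=W
  5. router=(2,3) cycle=22 dir=W
  6. router=(1,3) cycle=25 dir=W
  7. router=(0,3) cycle=28 dir=W

path = [(7,3), (6,3), (5,3), (4,3), (3,3), (2,3), (1,3), (0,3)]
arrival = 28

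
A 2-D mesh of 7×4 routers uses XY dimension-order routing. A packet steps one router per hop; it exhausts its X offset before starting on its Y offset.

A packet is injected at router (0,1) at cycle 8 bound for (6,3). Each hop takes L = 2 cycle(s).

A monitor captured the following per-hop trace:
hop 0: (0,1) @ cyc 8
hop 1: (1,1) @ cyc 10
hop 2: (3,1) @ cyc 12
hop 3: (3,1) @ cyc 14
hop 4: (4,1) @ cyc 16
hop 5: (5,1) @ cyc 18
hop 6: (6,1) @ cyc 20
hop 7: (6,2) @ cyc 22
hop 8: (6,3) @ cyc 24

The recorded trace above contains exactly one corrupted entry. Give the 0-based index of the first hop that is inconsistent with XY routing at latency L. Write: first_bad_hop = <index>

first_bad_hop = 2

[1] (+1,+0) / 2c ⇒ ok
[2] (+2,+0) / 2c ⇒ BAD: non-unit step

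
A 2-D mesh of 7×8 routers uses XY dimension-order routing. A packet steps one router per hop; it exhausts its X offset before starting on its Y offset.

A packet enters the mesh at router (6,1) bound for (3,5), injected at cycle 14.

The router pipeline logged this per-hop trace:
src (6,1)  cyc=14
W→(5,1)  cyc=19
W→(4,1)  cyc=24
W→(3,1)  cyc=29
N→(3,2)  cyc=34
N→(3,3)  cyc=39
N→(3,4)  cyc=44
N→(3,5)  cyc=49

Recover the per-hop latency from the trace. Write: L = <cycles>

L = 5

cyc[1] − cyc[0] = 19 − 14 = 5.
Per-hop latency L = Δcyc = 5.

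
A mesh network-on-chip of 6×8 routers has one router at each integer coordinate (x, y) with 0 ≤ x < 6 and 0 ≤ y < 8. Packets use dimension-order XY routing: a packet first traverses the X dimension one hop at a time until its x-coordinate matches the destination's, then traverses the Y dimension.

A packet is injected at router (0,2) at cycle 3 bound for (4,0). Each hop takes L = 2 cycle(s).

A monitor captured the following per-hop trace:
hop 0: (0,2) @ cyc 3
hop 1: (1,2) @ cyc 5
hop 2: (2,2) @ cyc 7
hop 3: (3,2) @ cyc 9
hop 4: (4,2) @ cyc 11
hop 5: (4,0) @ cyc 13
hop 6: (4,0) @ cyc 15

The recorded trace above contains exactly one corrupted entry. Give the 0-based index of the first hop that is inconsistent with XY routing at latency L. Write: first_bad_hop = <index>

hop 1: step (+1,+0), +2 cyc — ok
hop 2: step (+1,+0), +2 cyc — ok
hop 3: step (+1,+0), +2 cyc — ok
hop 4: step (+1,+0), +2 cyc — ok
hop 5: step (+0,-2), +2 cyc — BAD: non-unit step

first_bad_hop = 5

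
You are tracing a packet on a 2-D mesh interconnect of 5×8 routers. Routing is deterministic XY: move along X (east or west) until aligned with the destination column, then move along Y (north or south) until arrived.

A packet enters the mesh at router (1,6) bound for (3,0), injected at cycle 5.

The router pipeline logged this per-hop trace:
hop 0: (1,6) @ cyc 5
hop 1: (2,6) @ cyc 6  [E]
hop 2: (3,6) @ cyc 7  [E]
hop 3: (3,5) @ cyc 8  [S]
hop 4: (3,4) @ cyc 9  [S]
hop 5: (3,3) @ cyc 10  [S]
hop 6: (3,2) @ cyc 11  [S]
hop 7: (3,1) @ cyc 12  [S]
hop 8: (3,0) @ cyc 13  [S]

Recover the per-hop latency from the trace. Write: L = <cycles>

L = 1

Between hops 0 and 1 the cycle counter advances 6 − 5 = 1.
One hop costs L cycles, so L = 1.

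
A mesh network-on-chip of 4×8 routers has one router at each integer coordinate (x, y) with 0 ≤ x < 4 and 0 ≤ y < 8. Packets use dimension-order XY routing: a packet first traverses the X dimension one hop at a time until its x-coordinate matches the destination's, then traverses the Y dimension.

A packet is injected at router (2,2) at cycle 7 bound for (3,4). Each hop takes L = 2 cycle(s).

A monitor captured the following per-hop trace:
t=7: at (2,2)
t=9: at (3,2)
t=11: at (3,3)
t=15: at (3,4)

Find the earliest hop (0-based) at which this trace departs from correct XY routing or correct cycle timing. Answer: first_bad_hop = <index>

first_bad_hop = 3

hop 1: step (+1,+0), +2 cyc — ok
hop 2: step (+0,+1), +2 cyc — ok
hop 3: step (+0,+1), +4 cyc — BAD: Δcyc=4≠L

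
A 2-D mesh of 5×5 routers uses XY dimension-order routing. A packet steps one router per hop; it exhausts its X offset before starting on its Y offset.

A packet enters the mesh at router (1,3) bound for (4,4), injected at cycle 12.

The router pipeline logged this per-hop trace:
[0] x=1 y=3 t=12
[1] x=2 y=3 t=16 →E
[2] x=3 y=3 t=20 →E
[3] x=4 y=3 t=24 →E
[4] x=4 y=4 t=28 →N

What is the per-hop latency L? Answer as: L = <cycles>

L = 4

Between hops 0 and 1 the cycle counter advances 16 − 12 = 4.
That increment is L by definition: L = 4.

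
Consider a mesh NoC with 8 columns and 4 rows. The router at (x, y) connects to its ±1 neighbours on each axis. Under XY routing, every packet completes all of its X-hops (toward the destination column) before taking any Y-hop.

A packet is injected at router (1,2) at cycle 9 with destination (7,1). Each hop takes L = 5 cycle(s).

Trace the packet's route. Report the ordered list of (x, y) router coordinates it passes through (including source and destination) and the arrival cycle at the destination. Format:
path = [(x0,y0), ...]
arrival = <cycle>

hop 0: (1,2) @ cyc 9
hop 1: (2,2) @ cyc 14  [E]
hop 2: (3,2) @ cyc 19  [E]
hop 3: (4,2) @ cyc 24  [E]
hop 4: (5,2) @ cyc 29  [E]
hop 5: (6,2) @ cyc 34  [E]
hop 6: (7,2) @ cyc 39  [E]
hop 7: (7,1) @ cyc 44  [S]

path = [(1,2), (2,2), (3,2), (4,2), (5,2), (6,2), (7,2), (7,1)]
arrival = 44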